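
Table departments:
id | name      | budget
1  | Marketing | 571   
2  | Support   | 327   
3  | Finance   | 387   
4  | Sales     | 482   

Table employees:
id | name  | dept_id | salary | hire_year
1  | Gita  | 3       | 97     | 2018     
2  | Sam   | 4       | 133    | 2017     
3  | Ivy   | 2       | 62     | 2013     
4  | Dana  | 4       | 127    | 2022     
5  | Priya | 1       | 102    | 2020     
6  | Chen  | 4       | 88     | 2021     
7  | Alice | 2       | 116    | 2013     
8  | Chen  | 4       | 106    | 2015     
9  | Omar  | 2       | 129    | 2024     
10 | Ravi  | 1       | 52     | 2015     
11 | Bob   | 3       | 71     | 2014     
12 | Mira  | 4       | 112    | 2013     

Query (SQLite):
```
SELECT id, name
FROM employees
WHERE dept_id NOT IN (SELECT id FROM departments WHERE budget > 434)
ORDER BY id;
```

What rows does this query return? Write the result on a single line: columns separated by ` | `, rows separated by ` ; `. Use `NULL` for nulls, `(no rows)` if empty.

Inner query: departments.id where budget > 434.
Outer: keep employees rows whose dept_id is not in that set.
Inner query → {1, 4}

1 | Gita ; 3 | Ivy ; 7 | Alice ; 9 | Omar ; 11 | Bob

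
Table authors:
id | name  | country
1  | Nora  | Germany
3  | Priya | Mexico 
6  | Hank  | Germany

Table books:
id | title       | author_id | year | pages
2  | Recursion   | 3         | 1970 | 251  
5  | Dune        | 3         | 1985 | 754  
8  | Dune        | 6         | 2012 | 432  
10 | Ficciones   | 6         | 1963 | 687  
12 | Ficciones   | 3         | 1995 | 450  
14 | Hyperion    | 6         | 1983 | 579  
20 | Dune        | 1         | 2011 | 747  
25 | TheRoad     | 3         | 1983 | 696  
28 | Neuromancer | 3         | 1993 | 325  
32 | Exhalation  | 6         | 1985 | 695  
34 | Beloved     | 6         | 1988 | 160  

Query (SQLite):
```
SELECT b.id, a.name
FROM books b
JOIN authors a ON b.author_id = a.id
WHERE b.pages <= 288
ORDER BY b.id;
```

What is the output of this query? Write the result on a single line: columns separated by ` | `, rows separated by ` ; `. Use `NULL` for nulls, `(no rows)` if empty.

Each books row matches the authors row where author_id = authors.id.
Then keep rows with b.pages <= 288.

2 | Priya ; 34 | Hank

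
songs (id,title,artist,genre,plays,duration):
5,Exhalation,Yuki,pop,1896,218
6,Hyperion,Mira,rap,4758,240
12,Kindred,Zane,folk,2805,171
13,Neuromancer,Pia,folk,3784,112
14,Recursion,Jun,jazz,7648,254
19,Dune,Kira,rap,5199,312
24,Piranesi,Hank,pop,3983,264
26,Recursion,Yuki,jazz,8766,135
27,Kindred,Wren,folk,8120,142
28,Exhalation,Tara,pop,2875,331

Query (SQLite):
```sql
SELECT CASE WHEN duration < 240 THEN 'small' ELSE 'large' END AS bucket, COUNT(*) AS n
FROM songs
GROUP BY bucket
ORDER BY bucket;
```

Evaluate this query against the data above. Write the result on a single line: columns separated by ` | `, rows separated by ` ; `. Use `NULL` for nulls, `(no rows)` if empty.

large | 5 ; small | 5

Bucket rows by duration < 240 → 'small' else 'large'; count each bucket.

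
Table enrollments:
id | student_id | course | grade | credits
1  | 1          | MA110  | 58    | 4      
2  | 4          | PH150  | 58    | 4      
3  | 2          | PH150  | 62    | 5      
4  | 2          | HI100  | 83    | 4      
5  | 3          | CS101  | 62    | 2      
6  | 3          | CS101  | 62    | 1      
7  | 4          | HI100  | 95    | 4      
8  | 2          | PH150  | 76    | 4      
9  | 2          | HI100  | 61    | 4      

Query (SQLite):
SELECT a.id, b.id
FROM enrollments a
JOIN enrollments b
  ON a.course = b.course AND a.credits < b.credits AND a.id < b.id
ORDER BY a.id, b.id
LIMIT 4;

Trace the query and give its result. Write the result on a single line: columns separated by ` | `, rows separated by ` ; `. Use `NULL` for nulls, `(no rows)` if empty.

2 | 3

Pairs (a,b) with same course, a.credits < b.credits, a.id < b.id.
course groups: CS101:{5,6} HI100:{4,7,9} MA110:{1} PH150:{2,3,8}
Ordered by (a.id, b.id); first 4.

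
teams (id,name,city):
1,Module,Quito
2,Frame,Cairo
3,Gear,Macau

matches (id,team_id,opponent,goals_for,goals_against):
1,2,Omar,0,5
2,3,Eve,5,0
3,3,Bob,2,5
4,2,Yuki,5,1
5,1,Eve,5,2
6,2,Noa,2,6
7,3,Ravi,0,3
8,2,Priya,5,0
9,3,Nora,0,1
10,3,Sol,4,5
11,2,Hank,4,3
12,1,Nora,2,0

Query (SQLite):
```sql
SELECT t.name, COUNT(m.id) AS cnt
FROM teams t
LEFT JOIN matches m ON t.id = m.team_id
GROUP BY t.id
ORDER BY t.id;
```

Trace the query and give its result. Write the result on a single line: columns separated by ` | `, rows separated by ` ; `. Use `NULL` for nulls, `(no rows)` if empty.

Module | 2 ; Frame | 5 ; Gear | 5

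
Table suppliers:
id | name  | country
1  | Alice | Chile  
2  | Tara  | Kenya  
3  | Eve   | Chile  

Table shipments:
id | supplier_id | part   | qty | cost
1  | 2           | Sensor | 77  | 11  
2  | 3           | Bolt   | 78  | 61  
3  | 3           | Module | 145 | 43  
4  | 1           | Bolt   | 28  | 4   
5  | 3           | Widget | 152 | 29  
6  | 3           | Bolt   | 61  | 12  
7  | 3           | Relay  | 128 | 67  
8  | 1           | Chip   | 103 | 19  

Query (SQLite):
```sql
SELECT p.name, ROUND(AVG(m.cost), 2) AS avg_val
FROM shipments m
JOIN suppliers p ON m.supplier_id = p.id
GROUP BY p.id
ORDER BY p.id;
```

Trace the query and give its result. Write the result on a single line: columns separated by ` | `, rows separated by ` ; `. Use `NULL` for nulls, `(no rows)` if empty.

Alice | 11.5 ; Tara | 11 ; Eve | 42.4

Join each shipments row to its suppliers via supplier_id.
Group joined rows by suppliers.id; compute ROUND(AVG(m.cost), 2) per group.
  1: ids {4, 8} → ROUND(AVG(m.cost), 2)=11.5
  2: ids {1} → ROUND(AVG(m.cost), 2)=11
  3: ids {2, 3, 5, 6, 7} → ROUND(AVG(m.cost), 2)=42.4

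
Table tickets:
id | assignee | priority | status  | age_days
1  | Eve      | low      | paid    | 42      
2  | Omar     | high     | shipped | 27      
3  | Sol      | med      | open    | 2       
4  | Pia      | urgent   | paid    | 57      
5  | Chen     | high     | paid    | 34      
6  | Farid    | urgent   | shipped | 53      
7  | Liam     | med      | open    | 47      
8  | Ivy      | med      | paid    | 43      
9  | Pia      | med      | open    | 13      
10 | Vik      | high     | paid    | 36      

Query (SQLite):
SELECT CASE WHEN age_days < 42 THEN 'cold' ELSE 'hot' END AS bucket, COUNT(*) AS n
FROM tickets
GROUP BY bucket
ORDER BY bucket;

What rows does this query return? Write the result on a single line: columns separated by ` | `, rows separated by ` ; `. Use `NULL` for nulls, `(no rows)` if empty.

Bucket rows by age_days < 42 → 'cold' else 'hot'; count each bucket.

cold | 5 ; hot | 5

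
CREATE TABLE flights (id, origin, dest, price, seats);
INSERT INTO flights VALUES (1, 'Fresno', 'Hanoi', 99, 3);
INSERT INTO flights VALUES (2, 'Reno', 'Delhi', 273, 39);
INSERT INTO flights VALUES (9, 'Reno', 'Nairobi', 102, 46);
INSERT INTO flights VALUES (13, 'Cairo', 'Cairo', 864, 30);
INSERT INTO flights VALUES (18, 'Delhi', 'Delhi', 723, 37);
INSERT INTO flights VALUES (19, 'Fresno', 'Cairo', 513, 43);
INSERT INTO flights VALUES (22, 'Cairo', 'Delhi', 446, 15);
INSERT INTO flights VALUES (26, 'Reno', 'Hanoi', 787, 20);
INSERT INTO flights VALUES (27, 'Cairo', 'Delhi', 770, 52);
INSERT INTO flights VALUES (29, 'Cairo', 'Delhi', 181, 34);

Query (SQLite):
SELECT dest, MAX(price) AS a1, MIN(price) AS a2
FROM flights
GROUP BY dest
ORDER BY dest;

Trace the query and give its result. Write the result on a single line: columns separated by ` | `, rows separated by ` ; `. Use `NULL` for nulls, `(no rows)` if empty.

Group flights by dest.
Per group compute: MAX(price), MIN(price).
  Cairo: ids {13, 19} → MAX(price)=864, MIN(price)=513
  Delhi: ids {2, 18, 22, 27, 29} → MAX(price)=770, MIN(price)=181
  Hanoi: ids {1, 26} → MAX(price)=787, MIN(price)=99
  Nairobi: ids {9} → MAX(price)=102, MIN(price)=102

Cairo | 864 | 513 ; Delhi | 770 | 181 ; Hanoi | 787 | 99 ; Nairobi | 102 | 102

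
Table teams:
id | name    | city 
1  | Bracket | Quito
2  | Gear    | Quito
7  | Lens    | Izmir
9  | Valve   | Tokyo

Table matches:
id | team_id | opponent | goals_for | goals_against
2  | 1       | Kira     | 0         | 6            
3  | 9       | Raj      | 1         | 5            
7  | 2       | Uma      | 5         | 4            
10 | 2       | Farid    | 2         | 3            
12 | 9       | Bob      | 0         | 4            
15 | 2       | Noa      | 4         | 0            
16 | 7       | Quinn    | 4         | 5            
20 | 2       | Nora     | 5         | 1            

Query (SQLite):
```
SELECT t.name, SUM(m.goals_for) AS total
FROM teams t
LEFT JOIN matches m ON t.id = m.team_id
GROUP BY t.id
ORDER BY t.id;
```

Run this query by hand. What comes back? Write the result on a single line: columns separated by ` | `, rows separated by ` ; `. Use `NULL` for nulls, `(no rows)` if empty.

Bracket | 0 ; Gear | 16 ; Lens | 4 ; Valve | 1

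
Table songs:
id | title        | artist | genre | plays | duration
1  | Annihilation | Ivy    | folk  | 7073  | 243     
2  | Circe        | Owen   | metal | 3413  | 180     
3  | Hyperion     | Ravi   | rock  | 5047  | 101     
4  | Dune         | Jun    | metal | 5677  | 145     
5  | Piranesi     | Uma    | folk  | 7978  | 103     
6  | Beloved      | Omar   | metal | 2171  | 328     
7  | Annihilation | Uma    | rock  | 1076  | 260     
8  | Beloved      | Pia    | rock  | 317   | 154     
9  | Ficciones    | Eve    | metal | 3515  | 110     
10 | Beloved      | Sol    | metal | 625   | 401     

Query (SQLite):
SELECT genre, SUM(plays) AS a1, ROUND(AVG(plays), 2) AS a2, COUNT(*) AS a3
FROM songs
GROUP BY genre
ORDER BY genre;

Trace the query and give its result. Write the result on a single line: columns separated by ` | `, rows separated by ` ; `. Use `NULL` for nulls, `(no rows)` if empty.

folk | 15051 | 7525.5 | 2 ; metal | 15401 | 3080.2 | 5 ; rock | 6440 | 2146.67 | 3

Group songs by genre.
Per group compute: SUM(plays), ROUND(AVG(plays), 2), COUNT(*).
  folk: ids {1, 5} → SUM(plays)=15051, ROUND(AVG(plays), 2)=7525.5, COUNT(*)=2
  metal: ids {2, 4, 6, 9, 10} → SUM(plays)=15401, ROUND(AVG(plays), 2)=3080.2, COUNT(*)=5
  rock: ids {3, 7, 8} → SUM(plays)=6440, ROUND(AVG(plays), 2)=2146.67, COUNT(*)=3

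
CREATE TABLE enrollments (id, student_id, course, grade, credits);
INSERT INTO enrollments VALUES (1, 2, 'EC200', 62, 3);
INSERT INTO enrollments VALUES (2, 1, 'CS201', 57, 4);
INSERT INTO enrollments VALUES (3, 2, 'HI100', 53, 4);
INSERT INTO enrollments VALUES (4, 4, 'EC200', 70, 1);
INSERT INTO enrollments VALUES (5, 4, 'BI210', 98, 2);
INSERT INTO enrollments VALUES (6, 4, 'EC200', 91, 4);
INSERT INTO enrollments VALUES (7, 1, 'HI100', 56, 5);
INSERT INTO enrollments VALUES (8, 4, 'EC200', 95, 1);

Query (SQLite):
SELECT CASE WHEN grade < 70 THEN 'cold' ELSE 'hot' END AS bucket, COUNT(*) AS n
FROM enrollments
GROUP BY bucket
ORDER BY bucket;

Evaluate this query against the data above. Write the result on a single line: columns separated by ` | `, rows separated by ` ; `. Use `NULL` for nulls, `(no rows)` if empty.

Bucket rows by grade < 70 → 'cold' else 'hot'; count each bucket.

cold | 4 ; hot | 4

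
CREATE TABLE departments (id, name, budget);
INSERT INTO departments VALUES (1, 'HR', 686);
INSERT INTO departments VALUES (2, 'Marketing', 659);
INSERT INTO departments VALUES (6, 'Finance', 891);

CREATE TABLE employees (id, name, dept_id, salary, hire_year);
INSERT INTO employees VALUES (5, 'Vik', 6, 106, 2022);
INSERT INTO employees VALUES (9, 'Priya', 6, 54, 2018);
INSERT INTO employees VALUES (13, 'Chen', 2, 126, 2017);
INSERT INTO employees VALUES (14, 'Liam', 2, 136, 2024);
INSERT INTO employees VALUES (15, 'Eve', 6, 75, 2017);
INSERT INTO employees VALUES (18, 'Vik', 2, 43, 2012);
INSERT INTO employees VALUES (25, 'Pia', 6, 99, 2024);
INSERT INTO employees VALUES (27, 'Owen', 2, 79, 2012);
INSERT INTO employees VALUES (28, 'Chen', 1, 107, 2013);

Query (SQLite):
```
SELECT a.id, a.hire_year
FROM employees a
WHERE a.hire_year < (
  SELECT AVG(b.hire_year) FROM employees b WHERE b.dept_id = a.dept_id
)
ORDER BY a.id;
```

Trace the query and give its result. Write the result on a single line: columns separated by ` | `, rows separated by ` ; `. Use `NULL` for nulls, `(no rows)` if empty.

For each employees row a, compute AVG(hire_year) over rows sharing a.dept_id.
Keep row a if a.hire_year < that per-group AVG.
  dept_id=1: AVG(hire_year) = 2013.0
  dept_id=2: AVG(hire_year) = 2016.25
  dept_id=6: AVG(hire_year) = 2020.25

9 | 2018 ; 15 | 2017 ; 18 | 2012 ; 27 | 2012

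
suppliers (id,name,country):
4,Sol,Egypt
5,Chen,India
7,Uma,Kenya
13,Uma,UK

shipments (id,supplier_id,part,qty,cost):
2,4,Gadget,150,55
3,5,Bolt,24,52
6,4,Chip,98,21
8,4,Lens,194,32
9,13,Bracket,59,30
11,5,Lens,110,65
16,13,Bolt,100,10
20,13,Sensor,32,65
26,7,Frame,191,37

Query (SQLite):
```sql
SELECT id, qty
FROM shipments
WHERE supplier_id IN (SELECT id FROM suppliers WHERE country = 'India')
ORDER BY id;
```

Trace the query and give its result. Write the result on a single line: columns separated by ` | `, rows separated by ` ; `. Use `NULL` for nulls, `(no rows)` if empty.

Inner query: suppliers.id where country = 'India'.
Outer: keep shipments rows whose supplier_id is in that set.
Inner query → {5}

3 | 24 ; 11 | 110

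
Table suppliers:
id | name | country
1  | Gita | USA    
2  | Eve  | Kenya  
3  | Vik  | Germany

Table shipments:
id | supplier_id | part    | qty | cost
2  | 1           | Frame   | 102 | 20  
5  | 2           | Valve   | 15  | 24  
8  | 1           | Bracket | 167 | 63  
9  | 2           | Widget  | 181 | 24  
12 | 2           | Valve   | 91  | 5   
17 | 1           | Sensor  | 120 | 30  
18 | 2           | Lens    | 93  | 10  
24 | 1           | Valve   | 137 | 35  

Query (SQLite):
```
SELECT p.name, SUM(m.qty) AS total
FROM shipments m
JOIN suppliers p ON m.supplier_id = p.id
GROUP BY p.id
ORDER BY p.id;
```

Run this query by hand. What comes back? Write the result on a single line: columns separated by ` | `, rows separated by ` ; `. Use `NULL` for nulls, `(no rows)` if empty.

Gita | 526 ; Eve | 380

Join each shipments row to its suppliers via supplier_id.
Group joined rows by suppliers.id; compute SUM(m.qty) per group.
  1: ids {2, 8, 17, 24} → SUM(m.qty)=526
  2: ids {5, 9, 12, 18} → SUM(m.qty)=380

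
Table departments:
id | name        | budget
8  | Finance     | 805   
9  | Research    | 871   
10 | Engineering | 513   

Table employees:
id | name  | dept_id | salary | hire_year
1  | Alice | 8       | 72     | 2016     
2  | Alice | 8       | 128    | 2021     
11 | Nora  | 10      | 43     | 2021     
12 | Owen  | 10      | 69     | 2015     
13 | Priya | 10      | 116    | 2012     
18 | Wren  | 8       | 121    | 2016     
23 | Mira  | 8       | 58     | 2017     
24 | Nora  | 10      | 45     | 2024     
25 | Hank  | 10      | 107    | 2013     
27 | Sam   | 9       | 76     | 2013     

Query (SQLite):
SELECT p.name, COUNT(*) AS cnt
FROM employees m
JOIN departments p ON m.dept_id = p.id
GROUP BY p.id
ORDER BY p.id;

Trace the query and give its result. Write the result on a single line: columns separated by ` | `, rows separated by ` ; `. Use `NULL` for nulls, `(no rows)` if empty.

Join each employees row to its departments via dept_id.
Group joined rows by departments.id; compute COUNT(*) per group.
  8: ids {1, 2, 18, 23} → COUNT(*)=4
  9: ids {27} → COUNT(*)=1
  10: ids {11, 12, 13, 24, 25} → COUNT(*)=5

Finance | 4 ; Research | 1 ; Engineering | 5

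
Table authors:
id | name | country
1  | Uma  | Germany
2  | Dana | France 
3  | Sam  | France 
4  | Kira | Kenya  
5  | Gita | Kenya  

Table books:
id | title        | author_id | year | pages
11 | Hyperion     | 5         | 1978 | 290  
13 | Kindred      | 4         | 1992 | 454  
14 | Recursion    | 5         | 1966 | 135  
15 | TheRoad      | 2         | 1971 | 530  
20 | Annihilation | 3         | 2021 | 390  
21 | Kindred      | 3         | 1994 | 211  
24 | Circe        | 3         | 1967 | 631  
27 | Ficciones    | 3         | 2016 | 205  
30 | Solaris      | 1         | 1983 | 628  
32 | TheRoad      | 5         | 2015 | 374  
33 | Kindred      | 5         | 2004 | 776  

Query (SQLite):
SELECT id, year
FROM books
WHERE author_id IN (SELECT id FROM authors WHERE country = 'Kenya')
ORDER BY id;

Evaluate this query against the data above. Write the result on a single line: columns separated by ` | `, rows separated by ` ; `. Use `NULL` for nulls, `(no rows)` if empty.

11 | 1978 ; 13 | 1992 ; 14 | 1966 ; 32 | 2015 ; 33 | 2004

Inner query: authors.id where country = 'Kenya'.
Outer: keep books rows whose author_id is in that set.
Inner query → {4, 5}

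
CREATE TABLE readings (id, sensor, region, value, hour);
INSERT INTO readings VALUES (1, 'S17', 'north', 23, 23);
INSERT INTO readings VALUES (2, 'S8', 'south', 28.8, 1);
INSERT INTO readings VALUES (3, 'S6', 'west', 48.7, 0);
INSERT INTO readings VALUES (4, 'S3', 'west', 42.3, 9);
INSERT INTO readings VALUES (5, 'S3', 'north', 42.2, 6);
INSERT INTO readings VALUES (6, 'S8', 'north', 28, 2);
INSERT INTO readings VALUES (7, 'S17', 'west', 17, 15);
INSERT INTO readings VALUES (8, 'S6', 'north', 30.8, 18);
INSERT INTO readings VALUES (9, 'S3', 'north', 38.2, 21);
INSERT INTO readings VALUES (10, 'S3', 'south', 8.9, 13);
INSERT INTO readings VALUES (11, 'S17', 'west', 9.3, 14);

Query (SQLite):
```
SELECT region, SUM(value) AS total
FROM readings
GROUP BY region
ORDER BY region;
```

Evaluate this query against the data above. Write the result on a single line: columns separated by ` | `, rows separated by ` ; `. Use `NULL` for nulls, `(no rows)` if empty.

Partition readings by region; compute SUM(value) within each group.
  north: ids {1, 5, 6, 8, 9} → SUM(value)=162.2
  south: ids {2, 10} → SUM(value)=37.7
  west: ids {3, 4, 7, 11} → SUM(value)=117.3

north | 162.2 ; south | 37.7 ; west | 117.3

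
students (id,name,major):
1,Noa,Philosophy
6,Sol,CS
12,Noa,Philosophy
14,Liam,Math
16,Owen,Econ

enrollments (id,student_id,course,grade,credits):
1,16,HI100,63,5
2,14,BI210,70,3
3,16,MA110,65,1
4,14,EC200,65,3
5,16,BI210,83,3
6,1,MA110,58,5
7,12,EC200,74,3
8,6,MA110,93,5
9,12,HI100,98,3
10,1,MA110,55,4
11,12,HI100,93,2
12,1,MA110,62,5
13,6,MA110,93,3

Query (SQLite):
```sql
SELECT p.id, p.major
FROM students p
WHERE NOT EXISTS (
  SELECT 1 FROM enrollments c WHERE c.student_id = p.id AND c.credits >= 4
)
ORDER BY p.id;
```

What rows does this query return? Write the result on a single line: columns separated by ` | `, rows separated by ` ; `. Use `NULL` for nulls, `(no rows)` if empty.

For each students row, check whether any enrollments with matching student_id has credits >= 4.
Keep rows where that is false.

12 | Philosophy ; 14 | Math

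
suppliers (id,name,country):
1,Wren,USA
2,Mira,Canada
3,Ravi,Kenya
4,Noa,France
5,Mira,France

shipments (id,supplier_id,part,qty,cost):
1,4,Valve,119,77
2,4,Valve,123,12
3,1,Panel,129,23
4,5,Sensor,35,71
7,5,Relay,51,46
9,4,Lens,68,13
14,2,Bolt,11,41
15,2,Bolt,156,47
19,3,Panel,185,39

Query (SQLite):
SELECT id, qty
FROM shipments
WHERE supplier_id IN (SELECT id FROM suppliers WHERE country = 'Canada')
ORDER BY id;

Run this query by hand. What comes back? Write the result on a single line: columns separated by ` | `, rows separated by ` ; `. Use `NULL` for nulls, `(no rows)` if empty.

Inner query: suppliers.id where country = 'Canada'.
Outer: keep shipments rows whose supplier_id is in that set.
Inner query → {2}

14 | 11 ; 15 | 156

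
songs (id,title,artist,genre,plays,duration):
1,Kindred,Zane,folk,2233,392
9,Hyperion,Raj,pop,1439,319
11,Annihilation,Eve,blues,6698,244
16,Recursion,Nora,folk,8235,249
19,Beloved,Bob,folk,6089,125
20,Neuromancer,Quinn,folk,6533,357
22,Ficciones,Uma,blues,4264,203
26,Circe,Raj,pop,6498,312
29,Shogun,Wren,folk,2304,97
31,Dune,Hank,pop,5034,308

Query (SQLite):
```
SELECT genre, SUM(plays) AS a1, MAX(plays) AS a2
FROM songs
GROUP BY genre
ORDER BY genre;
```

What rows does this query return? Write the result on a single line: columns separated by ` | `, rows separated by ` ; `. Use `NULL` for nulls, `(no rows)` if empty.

blues | 10962 | 6698 ; folk | 25394 | 8235 ; pop | 12971 | 6498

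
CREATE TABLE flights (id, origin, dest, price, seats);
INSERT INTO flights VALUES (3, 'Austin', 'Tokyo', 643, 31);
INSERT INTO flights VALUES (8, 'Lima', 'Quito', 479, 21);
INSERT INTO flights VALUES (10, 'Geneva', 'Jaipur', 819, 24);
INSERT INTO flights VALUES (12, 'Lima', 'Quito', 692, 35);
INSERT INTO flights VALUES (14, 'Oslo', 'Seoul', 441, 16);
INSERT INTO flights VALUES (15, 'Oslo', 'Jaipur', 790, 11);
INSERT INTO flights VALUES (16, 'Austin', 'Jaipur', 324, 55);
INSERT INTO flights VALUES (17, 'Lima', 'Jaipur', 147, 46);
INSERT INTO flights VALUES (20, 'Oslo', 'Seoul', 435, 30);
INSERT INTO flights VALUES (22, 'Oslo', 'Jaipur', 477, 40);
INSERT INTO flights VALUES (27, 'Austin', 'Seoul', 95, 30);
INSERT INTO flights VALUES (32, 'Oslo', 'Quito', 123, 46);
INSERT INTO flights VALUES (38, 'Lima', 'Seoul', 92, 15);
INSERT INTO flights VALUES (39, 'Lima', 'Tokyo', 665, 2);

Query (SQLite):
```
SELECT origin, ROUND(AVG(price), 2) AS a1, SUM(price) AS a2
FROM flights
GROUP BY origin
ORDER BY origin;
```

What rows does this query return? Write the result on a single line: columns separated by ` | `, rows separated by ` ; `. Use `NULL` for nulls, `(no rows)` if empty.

Group flights by origin.
Per group compute: ROUND(AVG(price), 2), SUM(price).
  Austin: ids {3, 16, 27} → ROUND(AVG(price), 2)=354, SUM(price)=1062
  Geneva: ids {10} → ROUND(AVG(price), 2)=819, SUM(price)=819
  Lima: ids {8, 12, 17, 38, 39} → ROUND(AVG(price), 2)=415, SUM(price)=2075
  Oslo: ids {14, 15, 20, 22, 32} → ROUND(AVG(price), 2)=453.2, SUM(price)=2266

Austin | 354 | 1062 ; Geneva | 819 | 819 ; Lima | 415 | 2075 ; Oslo | 453.2 | 2266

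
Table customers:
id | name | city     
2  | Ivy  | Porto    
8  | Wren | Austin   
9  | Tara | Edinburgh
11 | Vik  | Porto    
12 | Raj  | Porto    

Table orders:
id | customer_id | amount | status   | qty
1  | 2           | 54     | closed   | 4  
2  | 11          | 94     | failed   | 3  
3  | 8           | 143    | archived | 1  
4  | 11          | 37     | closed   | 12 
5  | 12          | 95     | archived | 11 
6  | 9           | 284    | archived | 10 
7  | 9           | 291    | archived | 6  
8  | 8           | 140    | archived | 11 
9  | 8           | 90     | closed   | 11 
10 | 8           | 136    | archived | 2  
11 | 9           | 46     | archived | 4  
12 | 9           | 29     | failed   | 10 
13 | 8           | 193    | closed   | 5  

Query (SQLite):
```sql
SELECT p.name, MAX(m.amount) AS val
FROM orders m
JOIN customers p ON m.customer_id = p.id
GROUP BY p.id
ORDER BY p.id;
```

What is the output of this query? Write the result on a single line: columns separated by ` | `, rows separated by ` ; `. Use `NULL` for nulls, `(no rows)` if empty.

Ivy | 54 ; Wren | 193 ; Tara | 291 ; Vik | 94 ; Raj | 95

Join each orders row to its customers via customer_id.
Group joined rows by customers.id; compute MAX(m.amount) per group.
  2: ids {1} → MAX(m.amount)=54
  8: ids {3, 8, 9, 10, 13} → MAX(m.amount)=193
  9: ids {6, 7, 11, 12} → MAX(m.amount)=291
  11: ids {2, 4} → MAX(m.amount)=94
  12: ids {5} → MAX(m.amount)=95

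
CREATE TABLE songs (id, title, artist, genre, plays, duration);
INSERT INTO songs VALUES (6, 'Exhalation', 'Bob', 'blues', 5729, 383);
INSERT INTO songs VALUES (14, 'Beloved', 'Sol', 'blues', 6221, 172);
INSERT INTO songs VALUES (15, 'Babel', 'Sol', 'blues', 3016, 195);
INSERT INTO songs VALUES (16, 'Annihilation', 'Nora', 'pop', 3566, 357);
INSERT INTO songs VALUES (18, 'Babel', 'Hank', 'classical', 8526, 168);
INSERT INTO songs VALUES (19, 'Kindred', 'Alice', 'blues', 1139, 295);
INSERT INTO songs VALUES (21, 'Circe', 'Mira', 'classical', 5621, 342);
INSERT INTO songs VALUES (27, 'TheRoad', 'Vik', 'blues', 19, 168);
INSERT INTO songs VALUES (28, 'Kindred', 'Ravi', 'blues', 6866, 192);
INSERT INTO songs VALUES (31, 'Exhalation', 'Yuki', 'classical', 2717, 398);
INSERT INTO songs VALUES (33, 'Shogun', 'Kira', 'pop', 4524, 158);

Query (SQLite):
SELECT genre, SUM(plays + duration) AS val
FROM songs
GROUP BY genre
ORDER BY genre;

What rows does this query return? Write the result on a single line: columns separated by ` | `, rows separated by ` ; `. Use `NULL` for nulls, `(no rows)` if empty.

blues | 24395 ; classical | 17772 ; pop | 8605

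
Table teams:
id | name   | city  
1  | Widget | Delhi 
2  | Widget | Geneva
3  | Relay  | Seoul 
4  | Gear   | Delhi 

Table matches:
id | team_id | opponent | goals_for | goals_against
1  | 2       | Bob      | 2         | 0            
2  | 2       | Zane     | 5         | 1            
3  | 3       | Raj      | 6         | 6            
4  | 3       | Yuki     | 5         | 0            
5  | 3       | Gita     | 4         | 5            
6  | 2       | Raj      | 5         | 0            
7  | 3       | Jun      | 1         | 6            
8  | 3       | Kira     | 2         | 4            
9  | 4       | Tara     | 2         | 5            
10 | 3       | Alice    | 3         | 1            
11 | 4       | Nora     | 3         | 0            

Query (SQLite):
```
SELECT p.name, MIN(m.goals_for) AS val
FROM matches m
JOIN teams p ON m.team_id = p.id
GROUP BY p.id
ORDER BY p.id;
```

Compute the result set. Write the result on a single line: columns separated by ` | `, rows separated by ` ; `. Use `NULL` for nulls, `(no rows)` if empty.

Join each matches row to its teams via team_id.
Group joined rows by teams.id; compute MIN(m.goals_for) per group.
  2: ids {1, 2, 6} → MIN(m.goals_for)=2
  3: ids {3, 4, 5, 7, 8, 10} → MIN(m.goals_for)=1
  4: ids {9, 11} → MIN(m.goals_for)=2

Widget | 2 ; Relay | 1 ; Gear | 2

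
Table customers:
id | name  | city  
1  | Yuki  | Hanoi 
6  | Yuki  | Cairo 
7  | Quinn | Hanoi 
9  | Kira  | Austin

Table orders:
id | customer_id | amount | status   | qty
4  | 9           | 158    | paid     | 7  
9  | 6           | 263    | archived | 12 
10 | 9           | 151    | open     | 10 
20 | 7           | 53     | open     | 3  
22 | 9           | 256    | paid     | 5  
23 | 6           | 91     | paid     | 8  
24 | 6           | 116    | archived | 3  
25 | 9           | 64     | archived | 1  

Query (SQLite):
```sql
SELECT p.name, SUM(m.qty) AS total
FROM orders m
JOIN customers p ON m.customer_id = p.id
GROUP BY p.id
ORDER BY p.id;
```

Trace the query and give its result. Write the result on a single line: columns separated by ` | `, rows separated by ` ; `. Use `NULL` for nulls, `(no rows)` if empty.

Join each orders row to its customers via customer_id.
Group joined rows by customers.id; compute SUM(m.qty) per group.
  6: ids {9, 23, 24} → SUM(m.qty)=23
  7: ids {20} → SUM(m.qty)=3
  9: ids {4, 10, 22, 25} → SUM(m.qty)=23

Yuki | 23 ; Quinn | 3 ; Kira | 23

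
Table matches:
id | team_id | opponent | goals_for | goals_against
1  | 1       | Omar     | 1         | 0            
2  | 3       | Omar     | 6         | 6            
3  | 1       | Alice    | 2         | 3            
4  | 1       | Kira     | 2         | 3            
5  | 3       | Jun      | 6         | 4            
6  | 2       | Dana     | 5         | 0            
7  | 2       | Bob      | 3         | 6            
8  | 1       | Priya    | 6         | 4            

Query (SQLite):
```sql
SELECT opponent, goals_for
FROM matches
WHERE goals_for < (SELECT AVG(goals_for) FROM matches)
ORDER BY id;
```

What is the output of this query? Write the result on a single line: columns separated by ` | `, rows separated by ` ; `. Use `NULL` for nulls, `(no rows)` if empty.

Omar | 1 ; Alice | 2 ; Kira | 2 ; Bob | 3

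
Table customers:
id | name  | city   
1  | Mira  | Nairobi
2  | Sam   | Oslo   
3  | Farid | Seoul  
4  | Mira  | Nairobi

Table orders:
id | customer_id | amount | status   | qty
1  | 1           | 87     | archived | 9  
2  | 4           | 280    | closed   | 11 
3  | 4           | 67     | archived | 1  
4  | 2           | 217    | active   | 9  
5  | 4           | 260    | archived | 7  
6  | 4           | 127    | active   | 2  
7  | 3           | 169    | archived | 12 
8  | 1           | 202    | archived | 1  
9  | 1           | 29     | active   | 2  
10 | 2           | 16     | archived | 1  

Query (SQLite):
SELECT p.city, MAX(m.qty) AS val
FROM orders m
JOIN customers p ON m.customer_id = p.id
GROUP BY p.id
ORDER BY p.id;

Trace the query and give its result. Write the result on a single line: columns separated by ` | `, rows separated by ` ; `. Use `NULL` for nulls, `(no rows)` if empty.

Join each orders row to its customers via customer_id.
Group joined rows by customers.id; compute MAX(m.qty) per group.
  1: ids {1, 8, 9} → MAX(m.qty)=9
  2: ids {4, 10} → MAX(m.qty)=9
  3: ids {7} → MAX(m.qty)=12
  4: ids {2, 3, 5, 6} → MAX(m.qty)=11

Nairobi | 9 ; Oslo | 9 ; Seoul | 12 ; Nairobi | 11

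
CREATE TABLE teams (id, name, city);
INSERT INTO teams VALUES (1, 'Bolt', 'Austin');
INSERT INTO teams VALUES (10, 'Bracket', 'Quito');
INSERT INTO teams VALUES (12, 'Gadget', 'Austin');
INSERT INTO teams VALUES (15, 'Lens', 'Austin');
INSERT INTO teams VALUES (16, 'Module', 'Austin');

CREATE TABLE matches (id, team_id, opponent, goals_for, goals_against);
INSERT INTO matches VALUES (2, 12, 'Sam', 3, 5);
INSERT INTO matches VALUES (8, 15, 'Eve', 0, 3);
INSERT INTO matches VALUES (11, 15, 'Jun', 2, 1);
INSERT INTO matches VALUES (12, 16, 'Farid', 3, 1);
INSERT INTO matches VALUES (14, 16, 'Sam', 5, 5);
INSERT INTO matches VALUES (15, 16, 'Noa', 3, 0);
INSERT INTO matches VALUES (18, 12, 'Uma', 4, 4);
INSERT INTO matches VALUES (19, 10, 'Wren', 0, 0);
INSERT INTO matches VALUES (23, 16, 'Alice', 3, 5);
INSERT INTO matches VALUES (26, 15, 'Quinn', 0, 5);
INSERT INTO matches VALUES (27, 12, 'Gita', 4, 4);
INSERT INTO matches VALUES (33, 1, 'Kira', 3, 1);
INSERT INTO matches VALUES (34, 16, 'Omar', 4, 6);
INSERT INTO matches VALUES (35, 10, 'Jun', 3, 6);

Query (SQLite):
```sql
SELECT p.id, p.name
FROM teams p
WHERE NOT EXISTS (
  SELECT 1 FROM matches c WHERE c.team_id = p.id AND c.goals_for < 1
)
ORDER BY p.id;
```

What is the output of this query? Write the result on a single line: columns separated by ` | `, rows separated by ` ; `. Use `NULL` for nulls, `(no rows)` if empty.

For each teams row, check whether any matches with matching team_id has goals_for < 1.
Keep rows where that is false.

1 | Bolt ; 12 | Gadget ; 16 | Module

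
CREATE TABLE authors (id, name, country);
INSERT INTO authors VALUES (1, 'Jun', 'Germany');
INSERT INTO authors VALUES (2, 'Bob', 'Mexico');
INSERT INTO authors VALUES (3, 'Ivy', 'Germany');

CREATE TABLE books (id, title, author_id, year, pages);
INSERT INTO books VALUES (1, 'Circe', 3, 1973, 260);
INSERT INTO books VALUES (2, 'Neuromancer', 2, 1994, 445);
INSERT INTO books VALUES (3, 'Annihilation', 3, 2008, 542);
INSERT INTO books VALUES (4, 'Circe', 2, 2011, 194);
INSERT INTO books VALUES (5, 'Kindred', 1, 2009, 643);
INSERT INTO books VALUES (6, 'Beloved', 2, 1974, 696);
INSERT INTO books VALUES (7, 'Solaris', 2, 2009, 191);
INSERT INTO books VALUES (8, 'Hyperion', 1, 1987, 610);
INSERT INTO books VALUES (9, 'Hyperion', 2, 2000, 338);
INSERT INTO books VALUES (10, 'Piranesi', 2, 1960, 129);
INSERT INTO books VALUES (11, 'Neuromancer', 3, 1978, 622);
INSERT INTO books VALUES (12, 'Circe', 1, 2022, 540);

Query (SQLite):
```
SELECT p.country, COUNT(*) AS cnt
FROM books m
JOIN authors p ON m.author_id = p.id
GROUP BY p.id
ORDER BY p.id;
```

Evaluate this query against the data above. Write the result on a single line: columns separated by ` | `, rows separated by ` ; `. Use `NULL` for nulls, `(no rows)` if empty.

Join each books row to its authors via author_id.
Group joined rows by authors.id; compute COUNT(*) per group.
  1: ids {5, 8, 12} → COUNT(*)=3
  2: ids {2, 4, 6, 7, 9, 10} → COUNT(*)=6
  3: ids {1, 3, 11} → COUNT(*)=3

Germany | 3 ; Mexico | 6 ; Germany | 3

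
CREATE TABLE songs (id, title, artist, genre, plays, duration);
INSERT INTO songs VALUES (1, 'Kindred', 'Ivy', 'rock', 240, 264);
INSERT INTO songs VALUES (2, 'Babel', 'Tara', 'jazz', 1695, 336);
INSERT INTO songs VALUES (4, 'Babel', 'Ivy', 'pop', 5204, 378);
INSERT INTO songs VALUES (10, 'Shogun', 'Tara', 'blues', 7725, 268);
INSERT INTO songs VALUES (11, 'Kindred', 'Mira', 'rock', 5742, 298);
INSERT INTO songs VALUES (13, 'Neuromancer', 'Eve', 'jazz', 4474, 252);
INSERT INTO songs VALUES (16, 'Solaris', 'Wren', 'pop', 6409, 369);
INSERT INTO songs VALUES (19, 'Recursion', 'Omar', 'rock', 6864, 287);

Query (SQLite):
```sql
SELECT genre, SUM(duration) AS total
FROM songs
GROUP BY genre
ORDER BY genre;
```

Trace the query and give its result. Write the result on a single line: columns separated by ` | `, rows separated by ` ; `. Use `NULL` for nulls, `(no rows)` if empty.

blues | 268 ; jazz | 588 ; pop | 747 ; rock | 849

Partition songs by genre; compute SUM(duration) within each group.
  blues: ids {10} → SUM(duration)=268
  jazz: ids {2, 13} → SUM(duration)=588
  pop: ids {4, 16} → SUM(duration)=747
  rock: ids {1, 11, 19} → SUM(duration)=849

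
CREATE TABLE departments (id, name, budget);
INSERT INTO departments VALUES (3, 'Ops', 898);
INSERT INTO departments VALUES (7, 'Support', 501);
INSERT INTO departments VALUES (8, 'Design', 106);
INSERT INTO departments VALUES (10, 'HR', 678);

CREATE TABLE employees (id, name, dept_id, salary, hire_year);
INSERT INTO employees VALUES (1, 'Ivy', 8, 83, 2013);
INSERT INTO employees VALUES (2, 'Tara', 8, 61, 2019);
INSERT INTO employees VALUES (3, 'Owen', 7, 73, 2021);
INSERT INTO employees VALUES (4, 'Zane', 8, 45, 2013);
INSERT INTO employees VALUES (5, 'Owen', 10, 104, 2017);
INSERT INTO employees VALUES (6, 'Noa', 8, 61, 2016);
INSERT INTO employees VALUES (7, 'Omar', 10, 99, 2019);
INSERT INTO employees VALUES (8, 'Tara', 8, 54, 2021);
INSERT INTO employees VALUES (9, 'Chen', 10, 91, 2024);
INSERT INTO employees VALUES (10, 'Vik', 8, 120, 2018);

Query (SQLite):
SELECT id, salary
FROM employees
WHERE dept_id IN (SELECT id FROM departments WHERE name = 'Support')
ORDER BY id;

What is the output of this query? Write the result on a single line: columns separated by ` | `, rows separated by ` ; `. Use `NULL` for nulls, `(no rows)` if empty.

3 | 73

Inner query: departments.id where name = 'Support'.
Outer: keep employees rows whose dept_id is in that set.
Inner query → {7}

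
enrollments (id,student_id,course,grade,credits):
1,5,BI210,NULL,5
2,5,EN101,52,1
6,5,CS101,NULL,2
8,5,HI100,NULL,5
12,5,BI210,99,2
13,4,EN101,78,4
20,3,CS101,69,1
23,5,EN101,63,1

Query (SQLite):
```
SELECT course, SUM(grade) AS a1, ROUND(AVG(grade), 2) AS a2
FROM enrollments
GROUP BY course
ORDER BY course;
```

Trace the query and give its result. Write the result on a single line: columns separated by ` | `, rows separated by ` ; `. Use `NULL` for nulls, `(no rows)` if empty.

BI210 | 99 | 99 ; CS101 | 69 | 69 ; EN101 | 193 | 64.33 ; HI100 | NULL | NULL

Group enrollments by course.
Per group compute: SUM(grade), ROUND(AVG(grade), 2).
  BI210: ids {1, 12} → SUM(grade)=99, ROUND(AVG(grade), 2)=99
  CS101: ids {6, 20} → SUM(grade)=69, ROUND(AVG(grade), 2)=69
  EN101: ids {2, 13, 23} → SUM(grade)=193, ROUND(AVG(grade), 2)=64.33
  HI100: ids {8} → SUM(grade)=NULL, ROUND(AVG(grade), 2)=NULL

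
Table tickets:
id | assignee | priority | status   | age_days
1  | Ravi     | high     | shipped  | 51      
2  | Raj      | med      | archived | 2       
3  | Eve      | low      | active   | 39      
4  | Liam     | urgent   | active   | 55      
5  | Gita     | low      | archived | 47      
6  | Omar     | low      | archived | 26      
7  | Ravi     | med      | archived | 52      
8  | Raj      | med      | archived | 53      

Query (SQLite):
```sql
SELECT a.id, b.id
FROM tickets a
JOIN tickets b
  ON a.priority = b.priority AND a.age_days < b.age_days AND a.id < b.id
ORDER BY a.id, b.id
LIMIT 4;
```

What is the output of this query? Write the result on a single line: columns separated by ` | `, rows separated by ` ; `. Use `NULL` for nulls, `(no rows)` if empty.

2 | 7 ; 2 | 8 ; 3 | 5 ; 7 | 8

Pairs (a,b) with same priority, a.age_days < b.age_days, a.id < b.id.
priority groups: high:{1} low:{3,5,6} med:{2,7,8} urgent:{4}
Ordered by (a.id, b.id); first 4.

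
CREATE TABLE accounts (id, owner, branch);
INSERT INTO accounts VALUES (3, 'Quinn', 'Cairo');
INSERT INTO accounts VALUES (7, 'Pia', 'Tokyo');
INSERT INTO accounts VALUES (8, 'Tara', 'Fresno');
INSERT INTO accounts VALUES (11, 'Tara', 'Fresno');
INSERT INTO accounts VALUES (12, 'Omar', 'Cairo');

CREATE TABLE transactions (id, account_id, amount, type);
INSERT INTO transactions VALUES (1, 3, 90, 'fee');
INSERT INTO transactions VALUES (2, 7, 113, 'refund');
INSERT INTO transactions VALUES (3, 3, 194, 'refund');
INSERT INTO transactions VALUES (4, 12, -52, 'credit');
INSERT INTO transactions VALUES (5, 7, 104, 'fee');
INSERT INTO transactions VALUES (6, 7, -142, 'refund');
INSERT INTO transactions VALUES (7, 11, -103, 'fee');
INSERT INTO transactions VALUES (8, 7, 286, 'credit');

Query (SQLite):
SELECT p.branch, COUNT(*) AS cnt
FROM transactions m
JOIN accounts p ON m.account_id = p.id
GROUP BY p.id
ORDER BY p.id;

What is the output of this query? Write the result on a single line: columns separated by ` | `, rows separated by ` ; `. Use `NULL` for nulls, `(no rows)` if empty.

Join each transactions row to its accounts via account_id.
Group joined rows by accounts.id; compute COUNT(*) per group.
  3: ids {1, 3} → COUNT(*)=2
  7: ids {2, 5, 6, 8} → COUNT(*)=4
  11: ids {7} → COUNT(*)=1
  12: ids {4} → COUNT(*)=1

Cairo | 2 ; Tokyo | 4 ; Fresno | 1 ; Cairo | 1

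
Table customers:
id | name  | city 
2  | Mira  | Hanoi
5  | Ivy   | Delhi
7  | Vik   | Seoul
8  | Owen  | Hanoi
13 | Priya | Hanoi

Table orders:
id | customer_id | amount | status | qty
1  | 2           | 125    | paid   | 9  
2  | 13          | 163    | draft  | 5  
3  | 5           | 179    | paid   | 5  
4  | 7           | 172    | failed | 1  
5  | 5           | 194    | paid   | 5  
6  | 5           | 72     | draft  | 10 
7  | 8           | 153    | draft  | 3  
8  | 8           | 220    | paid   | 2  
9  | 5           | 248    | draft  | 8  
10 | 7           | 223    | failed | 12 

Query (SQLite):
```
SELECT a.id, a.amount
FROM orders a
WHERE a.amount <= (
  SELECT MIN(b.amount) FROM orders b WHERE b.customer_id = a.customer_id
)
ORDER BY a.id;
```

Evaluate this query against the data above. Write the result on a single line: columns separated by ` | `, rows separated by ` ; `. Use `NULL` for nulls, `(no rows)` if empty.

For each orders row a, compute MIN(amount) over rows sharing a.customer_id.
Keep row a if a.amount <= that per-group MIN.
  customer_id=2: MIN(amount) = 125
  customer_id=5: MIN(amount) = 72
  customer_id=7: MIN(amount) = 172
  customer_id=8: MIN(amount) = 153
  customer_id=13: MIN(amount) = 163

1 | 125 ; 2 | 163 ; 4 | 172 ; 6 | 72 ; 7 | 153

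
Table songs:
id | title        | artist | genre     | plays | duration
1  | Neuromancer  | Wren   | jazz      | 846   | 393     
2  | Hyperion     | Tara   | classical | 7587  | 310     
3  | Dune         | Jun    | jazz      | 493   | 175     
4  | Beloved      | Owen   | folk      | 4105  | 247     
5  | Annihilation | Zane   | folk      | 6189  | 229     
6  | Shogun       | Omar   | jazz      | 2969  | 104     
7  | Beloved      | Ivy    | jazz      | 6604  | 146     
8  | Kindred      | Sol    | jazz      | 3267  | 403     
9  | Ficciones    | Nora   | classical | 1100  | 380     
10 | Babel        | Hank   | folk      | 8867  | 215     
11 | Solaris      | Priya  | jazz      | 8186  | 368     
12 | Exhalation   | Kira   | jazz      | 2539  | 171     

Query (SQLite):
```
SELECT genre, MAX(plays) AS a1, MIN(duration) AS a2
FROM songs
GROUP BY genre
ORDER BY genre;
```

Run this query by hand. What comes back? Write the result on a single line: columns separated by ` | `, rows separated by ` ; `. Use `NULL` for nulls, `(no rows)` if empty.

Group songs by genre.
Per group compute: MAX(plays), MIN(duration).
  classical: ids {2, 9} → MAX(plays)=7587, MIN(duration)=310
  folk: ids {4, 5, 10} → MAX(plays)=8867, MIN(duration)=215
  jazz: ids {1, 3, 6, 7, 8, 11, 12} → MAX(plays)=8186, MIN(duration)=104

classical | 7587 | 310 ; folk | 8867 | 215 ; jazz | 8186 | 104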